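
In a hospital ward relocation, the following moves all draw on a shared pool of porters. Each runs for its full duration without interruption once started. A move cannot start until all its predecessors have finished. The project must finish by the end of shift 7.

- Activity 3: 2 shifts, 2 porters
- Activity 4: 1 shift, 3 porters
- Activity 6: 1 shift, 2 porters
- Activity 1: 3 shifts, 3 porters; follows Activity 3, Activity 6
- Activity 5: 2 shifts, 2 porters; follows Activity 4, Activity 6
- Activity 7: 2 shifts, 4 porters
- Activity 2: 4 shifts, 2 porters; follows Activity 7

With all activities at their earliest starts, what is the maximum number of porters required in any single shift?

11

Early-start schedule: Activity 3@1, Activity 4@1, Activity 6@1, Activity 1@3, Activity 5@2, Activity 7@1, Activity 2@3.
Load per shift: shift 1: 11, shift 2: 8, shift 3: 7, shift 4: 5, shift 5: 5, shift 6: 2, shift 7: 0.
Peak is 11.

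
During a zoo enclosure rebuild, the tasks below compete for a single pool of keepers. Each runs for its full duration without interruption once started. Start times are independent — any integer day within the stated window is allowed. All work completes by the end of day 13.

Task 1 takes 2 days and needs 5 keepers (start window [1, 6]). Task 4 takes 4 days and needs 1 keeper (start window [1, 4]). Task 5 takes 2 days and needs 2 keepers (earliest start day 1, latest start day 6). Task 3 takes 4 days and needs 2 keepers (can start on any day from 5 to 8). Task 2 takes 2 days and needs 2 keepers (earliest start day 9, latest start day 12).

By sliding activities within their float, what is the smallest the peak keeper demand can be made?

Early-start (Task 1@1, Task 4@1, Task 5@1, Task 3@5, Task 2@9) gives peak 8: d1:8  d2:8  d3:1  d4:1  d5:2  d6:2  d7:2  d8:2  d9:2  d10:2  d11:0  d12:0  d13:0.
Shift Task 4→3, Task 5→3.
Schedule Task 1@1, Task 4@3, Task 5@3, Task 3@5, Task 2@9: d1:5  d2:5  d3:3  d4:3  d5:3  d6:3  d7:2  d8:2  d9:2  d10:2  d11:0  d12:0  d13:0 — peak 5.

5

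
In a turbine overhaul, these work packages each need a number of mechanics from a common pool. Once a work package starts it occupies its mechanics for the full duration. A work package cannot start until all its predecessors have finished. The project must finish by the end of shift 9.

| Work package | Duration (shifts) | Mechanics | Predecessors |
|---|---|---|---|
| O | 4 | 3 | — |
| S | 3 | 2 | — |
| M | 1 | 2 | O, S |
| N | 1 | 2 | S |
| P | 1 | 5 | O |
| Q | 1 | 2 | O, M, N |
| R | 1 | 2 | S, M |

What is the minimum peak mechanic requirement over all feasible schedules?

5

Early-start (O@1, S@1, M@5, N@4, P@5, Q@6, R@6) gives peak 7: s1:5  s2:5  s3:5  s4:5  s5:7  s6:4  s7:0  s8:0  s9:0.
Shift P→6, Q→7, R→7.
Schedule O@1, S@1, M@5, N@4, P@6, Q@7, R@7: s1:5  s2:5  s3:5  s4:5  s5:2  s6:5  s7:4  s8:0  s9:0 — peak 5.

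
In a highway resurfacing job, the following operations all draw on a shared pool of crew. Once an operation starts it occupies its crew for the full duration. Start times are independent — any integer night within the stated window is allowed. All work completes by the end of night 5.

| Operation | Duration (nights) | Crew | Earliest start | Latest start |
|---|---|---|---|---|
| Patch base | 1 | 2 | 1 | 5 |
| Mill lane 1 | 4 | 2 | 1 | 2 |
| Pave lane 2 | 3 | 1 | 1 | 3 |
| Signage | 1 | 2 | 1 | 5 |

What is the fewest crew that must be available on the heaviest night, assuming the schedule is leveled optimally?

4

Early-start (Patch base@1, Mill lane 1@1, Pave lane 2@1, Signage@1) gives peak 7: n1:7  n2:3  n3:3  n4:2  n5:0.
Shift Pave lane 2→2, Signage→5.
Schedule Patch base@1, Mill lane 1@1, Pave lane 2@2, Signage@5: n1:4  n2:3  n3:3  n4:3  n5:2 — peak 4.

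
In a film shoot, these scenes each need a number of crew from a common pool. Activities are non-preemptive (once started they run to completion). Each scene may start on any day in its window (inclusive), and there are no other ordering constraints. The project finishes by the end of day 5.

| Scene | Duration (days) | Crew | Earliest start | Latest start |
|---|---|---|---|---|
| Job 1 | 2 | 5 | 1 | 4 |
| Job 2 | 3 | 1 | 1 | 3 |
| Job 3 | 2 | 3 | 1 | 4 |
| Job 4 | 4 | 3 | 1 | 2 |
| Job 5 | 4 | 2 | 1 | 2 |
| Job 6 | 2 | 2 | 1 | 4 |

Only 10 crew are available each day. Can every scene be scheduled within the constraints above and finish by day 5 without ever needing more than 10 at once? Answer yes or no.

no

The minimum achievable peak is 11; 10 < 11, so no feasible schedule stays within the cap.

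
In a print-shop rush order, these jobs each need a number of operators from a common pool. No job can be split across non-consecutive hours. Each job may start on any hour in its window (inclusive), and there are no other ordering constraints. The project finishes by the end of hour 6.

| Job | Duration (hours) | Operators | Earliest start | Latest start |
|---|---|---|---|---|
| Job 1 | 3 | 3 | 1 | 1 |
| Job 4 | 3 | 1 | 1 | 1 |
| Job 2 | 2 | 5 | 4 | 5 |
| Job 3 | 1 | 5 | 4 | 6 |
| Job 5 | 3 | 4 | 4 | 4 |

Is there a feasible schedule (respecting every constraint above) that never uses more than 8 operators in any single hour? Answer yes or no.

The minimum achievable peak is 9; 8 < 9, so no feasible schedule stays within the cap.

no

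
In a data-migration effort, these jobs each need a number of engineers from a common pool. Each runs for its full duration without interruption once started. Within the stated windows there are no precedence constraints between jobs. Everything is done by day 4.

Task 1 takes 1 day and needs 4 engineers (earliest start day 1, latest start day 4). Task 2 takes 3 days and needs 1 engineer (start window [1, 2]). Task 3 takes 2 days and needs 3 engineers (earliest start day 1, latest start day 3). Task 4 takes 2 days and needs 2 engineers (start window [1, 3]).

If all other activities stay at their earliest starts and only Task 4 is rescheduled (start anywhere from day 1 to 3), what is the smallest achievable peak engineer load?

8

Task 4@1: d1:10  d2:6  d3:1  d4:0 → peak 10
Task 4@2: d1:8  d2:6  d3:3  d4:0 → peak 8
Task 4@3: d1:8  d2:4  d3:3  d4:2 → peak 8
Best is Task 4@2, peak 8.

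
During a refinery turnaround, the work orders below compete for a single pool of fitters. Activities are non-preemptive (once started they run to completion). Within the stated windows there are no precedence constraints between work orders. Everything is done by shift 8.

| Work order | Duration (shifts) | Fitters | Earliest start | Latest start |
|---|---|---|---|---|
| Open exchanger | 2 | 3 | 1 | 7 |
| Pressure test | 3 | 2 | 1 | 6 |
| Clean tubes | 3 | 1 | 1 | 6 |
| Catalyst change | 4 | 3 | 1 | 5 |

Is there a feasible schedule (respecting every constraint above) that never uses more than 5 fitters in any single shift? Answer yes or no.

yes

Schedule Open exchanger@1, Pressure test@1, Clean tubes@3, Catalyst change@4: s1:5  s2:5  s3:3  s4:4  s5:4  s6:3  s7:3  s8:0 — peak 5 ≤ 5.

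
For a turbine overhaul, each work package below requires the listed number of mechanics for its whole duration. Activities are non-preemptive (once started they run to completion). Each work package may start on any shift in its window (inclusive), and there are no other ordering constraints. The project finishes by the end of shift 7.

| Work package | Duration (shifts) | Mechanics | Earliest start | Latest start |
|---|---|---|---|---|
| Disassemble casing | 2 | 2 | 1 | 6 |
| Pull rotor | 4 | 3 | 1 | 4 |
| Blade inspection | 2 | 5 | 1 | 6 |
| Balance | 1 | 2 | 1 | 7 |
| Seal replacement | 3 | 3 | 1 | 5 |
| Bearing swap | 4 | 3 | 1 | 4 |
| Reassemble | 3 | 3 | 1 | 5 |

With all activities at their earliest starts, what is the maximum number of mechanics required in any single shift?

Early-start schedule: Disassemble casing@1, Pull rotor@1, Blade inspection@1, Balance@1, Seal replacement@1, Bearing swap@1, Reassemble@1.
Load per shift: shift 1: 21, shift 2: 19, shift 3: 12, shift 4: 6, shift 5: 0, shift 6: 0, shift 7: 0.
Peak is 21.

21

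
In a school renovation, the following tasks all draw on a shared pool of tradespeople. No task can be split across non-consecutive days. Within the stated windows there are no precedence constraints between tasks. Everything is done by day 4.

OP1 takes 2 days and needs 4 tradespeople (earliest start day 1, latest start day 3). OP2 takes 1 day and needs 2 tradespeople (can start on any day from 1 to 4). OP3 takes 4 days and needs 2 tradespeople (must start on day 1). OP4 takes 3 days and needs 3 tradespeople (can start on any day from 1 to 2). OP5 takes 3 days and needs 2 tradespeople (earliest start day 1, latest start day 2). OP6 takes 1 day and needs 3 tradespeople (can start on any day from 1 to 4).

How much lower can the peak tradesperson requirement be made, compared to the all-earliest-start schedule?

5

Early-start peak: d1:16  d2:11  d3:7  d4:2 ⇒ 16.
Leveled (OP1@1, OP2@1, OP3@1, OP4@1, OP5@2, OP6@3): d1:11  d2:11  d3:10  d4:4 ⇒ 11.
Reduction 16 − 11 = 5.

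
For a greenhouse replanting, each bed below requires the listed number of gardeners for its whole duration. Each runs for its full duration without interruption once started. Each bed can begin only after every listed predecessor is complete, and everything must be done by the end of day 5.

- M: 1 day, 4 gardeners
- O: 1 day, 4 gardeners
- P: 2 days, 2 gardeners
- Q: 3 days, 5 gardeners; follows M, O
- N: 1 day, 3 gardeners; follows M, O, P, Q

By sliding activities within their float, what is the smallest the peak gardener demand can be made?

8

Early-start (M@1, O@1, P@1, Q@2, N@5) gives peak 10: d1:10  d2:7  d3:5  d4:5  d5:3.
Shift P→2.
Schedule M@1, O@1, P@2, Q@2, N@5: d1:8  d2:7  d3:7  d4:5  d5:3 — peak 8.
No arrangement of the 3 feasible schedules does better.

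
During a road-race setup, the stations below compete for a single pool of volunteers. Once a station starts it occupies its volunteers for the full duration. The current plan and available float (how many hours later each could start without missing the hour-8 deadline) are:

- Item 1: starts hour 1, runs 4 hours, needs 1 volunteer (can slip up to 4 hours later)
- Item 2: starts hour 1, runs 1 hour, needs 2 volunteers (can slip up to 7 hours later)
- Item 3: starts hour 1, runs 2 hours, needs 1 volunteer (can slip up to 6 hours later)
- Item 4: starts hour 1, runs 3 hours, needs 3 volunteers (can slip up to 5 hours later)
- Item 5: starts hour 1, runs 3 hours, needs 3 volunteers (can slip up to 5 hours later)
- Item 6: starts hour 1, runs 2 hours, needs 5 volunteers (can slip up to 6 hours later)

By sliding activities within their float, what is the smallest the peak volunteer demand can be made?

Early-start (Item 1@1, Item 2@1, Item 3@1, Item 4@1, Item 5@1, Item 6@1) gives peak 15: h1:15  h2:13  h3:7  h4:1  h5:0  h6:0  h7:0  h8:0.
Shift Item 2→5, Item 5→4, Item 6→7.
Schedule Item 1@1, Item 2@5, Item 3@1, Item 4@1, Item 5@4, Item 6@7: h1:5  h2:5  h3:4  h4:4  h5:5  h6:3  h7:5  h8:5 — peak 5.
Total volunteer-hours = 36 over 8 hours ⇒ peak ≥ ⌈36/8⌉ = 5, so 5 is optimal.

5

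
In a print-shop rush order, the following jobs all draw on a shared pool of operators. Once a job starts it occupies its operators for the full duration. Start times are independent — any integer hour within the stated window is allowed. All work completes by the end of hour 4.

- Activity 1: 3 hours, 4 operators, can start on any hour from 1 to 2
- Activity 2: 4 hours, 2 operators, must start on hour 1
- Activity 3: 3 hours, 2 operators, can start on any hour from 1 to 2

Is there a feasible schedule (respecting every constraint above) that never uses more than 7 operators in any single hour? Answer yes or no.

The minimum achievable peak is 8; 7 < 8, so no feasible schedule stays within the cap.

no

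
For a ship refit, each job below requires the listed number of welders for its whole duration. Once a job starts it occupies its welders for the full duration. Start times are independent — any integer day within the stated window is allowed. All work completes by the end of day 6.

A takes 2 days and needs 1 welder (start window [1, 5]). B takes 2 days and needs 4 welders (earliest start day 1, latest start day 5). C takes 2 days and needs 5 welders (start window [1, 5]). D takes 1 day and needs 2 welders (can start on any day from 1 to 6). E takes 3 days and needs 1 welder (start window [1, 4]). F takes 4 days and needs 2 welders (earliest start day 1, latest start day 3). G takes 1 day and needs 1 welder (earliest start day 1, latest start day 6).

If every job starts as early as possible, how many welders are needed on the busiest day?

Early-start schedule: A@1, B@1, C@1, D@1, E@1, F@1, G@1.
Load per day: day 1: 16, day 2: 13, day 3: 3, day 4: 2, day 5: 0, day 6: 0.
Peak is 16.

16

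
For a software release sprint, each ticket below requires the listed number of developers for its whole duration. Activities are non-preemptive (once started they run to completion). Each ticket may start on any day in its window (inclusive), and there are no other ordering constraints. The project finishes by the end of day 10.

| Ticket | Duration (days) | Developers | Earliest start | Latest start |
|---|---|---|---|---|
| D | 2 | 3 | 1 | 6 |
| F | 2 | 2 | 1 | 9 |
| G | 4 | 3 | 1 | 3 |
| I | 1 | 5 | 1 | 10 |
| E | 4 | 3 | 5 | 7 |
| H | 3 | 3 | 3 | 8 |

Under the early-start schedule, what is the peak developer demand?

13

Early-start schedule: D@1, F@1, G@1, I@1, E@5, H@3.
Load per day: day 1: 13, day 2: 8, day 3: 6, day 4: 6, day 5: 6, day 6: 3, day 7: 3, day 8: 3, day 9: 0, day 10: 0.
Peak is 13.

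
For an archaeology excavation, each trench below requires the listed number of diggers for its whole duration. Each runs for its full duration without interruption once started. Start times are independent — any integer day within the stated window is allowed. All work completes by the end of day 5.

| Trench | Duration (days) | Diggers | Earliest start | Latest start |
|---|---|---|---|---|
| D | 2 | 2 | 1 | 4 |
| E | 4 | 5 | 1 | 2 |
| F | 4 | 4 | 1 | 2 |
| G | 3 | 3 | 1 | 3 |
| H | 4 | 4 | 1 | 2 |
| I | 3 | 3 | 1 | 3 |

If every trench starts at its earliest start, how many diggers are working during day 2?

At early start, day 2 has: D, E, F, G, H, I.
Demand: 2 + 5 + 4 + 3 + 4 + 3 = 21.

21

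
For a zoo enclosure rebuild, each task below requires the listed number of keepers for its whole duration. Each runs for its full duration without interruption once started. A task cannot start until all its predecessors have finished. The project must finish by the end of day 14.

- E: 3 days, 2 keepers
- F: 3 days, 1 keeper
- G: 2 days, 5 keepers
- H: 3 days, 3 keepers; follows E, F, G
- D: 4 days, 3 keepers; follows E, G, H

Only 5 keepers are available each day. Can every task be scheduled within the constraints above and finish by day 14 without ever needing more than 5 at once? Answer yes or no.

Schedule E@1, F@1, G@4, H@6, D@9: d1:3  d2:3  d3:3  d4:5  d5:5  d6:3  d7:3  d8:3  d9:3  d10:3  d11:3  d12:3  d13:0  d14:0 — peak 5 ≤ 5.

yes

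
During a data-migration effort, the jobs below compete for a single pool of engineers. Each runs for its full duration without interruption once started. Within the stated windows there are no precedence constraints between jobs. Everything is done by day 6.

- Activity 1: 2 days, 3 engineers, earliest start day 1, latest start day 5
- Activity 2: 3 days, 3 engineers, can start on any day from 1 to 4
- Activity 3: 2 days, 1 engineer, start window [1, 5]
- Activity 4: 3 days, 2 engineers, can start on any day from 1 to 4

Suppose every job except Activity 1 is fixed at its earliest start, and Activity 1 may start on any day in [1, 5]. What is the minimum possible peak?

6

Activity 1@1: d1:9  d2:9  d3:5  d4:0  d5:0  d6:0 → peak 9
Activity 1@2: d1:6  d2:9  d3:8  d4:0  d5:0  d6:0 → peak 9
Activity 1@3: d1:6  d2:6  d3:8  d4:3  d5:0  d6:0 → peak 8
Activity 1@4: d1:6  d2:6  d3:5  d4:3  d5:3  d6:0 → peak 6
Activity 1@5: d1:6  d2:6  d3:5  d4:0  d5:3  d6:3 → peak 6
Best is Activity 1@4, peak 6.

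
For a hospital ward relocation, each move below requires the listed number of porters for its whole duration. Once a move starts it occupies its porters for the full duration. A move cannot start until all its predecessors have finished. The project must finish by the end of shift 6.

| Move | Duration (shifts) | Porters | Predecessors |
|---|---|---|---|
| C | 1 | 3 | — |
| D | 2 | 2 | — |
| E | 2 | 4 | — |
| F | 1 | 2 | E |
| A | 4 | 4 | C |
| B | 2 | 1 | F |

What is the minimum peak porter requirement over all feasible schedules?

7

Early-start (C@1, D@1, E@1, F@3, A@2, B@4) gives peak 10: s1:9  s2:10  s3:6  s4:5  s5:5  s6:0.
Shift D→2, F→4, A→3, B→5.
Schedule C@1, D@2, E@1, F@4, A@3, B@5: s1:7  s2:6  s3:6  s4:6  s5:5  s6:5 — peak 7.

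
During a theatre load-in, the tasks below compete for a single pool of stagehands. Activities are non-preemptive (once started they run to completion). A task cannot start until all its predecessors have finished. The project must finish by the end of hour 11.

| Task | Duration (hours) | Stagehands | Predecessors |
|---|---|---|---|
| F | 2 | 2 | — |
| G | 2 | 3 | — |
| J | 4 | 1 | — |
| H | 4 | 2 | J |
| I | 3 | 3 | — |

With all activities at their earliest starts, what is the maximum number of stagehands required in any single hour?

9

Early-start schedule: F@1, G@1, J@1, H@5, I@1.
Load per hour: hour 1: 9, hour 2: 9, hour 3: 4, hour 4: 1, hour 5: 2, hour 6: 2, hour 7: 2, hour 8: 2, hour 9: 0, hour 10: 0, hour 11: 0.
Peak is 9.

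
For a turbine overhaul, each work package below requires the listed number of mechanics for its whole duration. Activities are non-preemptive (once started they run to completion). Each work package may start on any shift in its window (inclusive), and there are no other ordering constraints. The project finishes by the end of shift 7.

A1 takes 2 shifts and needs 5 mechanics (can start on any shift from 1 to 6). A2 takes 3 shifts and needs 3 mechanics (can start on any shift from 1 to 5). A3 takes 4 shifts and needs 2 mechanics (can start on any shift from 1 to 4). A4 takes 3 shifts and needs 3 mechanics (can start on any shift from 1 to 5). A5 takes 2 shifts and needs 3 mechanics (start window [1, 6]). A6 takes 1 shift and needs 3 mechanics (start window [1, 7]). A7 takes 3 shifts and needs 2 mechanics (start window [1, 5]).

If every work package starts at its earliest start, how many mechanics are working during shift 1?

At early start, shift 1 has: A1, A2, A3, A4, A5, A6, A7.
Demand: 5 + 3 + 2 + 3 + 3 + 3 + 2 = 21.

21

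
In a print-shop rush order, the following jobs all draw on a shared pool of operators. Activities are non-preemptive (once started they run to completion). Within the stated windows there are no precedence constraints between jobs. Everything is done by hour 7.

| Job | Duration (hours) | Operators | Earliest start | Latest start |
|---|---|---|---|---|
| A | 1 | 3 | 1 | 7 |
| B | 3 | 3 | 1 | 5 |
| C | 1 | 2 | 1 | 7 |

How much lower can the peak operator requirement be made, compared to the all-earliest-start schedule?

Early-start peak: h1:8  h2:3  h3:3  h4:0  h5:0  h6:0  h7:0 ⇒ 8.
Leveled (A@1, B@2, C@5): h1:3  h2:3  h3:3  h4:3  h5:2  h6:0  h7:0 ⇒ 3.
Reduction 8 − 3 = 5.

5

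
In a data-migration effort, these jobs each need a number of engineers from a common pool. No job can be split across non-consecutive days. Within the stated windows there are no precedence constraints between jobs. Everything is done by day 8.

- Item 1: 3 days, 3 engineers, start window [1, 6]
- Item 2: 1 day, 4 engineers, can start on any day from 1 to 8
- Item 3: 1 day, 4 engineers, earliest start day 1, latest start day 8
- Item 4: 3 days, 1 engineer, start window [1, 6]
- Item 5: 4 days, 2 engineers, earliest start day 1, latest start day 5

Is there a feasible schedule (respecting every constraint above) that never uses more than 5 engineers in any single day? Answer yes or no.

Schedule Item 1@1, Item 2@5, Item 3@6, Item 4@4, Item 5@1: d1:5  d2:5  d3:5  d4:3  d5:5  d6:5  d7:0  d8:0 — peak 5 ≤ 5.

yes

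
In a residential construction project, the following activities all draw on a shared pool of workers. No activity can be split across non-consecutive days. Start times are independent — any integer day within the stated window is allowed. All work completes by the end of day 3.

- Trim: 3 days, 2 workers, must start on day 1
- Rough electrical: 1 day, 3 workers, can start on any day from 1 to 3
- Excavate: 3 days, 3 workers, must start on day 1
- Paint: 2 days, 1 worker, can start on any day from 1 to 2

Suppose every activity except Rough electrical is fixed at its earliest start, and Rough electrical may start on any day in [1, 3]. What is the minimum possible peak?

8

Rough electrical@1: d1:9  d2:6  d3:5 → peak 9
Rough electrical@2: d1:6  d2:9  d3:5 → peak 9
Rough electrical@3: d1:6  d2:6  d3:8 → peak 8
Best is Rough electrical@3, peak 8.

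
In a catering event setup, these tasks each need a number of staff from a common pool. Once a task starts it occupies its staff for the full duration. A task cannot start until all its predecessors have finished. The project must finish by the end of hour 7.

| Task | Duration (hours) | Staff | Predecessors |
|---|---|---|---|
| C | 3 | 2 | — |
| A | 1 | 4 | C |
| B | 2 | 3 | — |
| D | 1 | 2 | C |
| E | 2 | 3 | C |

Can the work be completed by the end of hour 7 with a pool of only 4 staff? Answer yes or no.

The minimum achievable peak is 5; 4 < 5, so no feasible schedule stays within the cap.

no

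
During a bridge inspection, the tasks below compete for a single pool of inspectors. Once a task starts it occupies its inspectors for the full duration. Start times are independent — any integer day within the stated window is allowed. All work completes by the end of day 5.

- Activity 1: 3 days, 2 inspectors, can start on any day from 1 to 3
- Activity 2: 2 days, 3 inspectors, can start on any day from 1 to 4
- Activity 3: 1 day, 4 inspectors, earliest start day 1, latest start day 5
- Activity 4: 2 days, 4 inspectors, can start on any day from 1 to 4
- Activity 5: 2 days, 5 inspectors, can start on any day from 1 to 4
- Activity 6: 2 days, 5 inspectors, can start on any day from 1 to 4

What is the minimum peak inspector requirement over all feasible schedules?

10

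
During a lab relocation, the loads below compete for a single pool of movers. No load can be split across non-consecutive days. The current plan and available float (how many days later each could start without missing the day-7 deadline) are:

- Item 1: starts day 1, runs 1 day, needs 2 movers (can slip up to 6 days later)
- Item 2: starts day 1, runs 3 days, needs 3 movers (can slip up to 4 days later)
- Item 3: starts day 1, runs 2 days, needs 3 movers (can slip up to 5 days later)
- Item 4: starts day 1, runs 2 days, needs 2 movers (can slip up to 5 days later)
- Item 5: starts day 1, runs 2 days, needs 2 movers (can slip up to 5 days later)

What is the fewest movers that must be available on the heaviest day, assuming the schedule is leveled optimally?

5

Early-start (Item 1@1, Item 2@1, Item 3@1, Item 4@1, Item 5@1) gives peak 12: d1:12  d2:10  d3:3  d4:0  d5:0  d6:0  d7:0.
Shift Item 3→4, Item 4→2, Item 5→4.
Schedule Item 1@1, Item 2@1, Item 3@4, Item 4@2, Item 5@4: d1:5  d2:5  d3:5  d4:5  d5:5  d6:0  d7:0 — peak 5.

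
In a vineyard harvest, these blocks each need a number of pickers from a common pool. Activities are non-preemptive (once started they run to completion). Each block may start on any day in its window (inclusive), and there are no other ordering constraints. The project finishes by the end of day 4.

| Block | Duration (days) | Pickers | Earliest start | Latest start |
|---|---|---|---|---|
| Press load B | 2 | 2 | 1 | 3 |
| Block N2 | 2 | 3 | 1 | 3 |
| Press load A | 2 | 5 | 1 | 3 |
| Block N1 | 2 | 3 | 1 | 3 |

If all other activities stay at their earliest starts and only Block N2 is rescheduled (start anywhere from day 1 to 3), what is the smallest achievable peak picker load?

10

Block N2@1: d1:13  d2:13  d3:0  d4:0 → peak 13
Block N2@2: d1:10  d2:13  d3:3  d4:0 → peak 13
Block N2@3: d1:10  d2:10  d3:3  d4:3 → peak 10
Best is Block N2@3, peak 10.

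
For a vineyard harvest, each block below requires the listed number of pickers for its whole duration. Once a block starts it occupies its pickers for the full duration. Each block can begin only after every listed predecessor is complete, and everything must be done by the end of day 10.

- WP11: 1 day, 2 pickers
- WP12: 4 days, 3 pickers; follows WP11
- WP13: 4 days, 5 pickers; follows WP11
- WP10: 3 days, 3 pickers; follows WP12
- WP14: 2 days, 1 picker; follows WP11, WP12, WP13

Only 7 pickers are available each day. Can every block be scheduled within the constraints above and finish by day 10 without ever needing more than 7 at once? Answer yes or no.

no

The minimum achievable peak is 8; 7 < 8, so no feasible schedule stays within the cap.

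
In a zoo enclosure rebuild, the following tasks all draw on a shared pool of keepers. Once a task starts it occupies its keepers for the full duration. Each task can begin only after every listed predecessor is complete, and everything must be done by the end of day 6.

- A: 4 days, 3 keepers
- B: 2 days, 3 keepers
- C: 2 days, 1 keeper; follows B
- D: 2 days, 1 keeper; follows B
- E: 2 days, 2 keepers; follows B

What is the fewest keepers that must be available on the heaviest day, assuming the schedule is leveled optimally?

Early-start (A@1, B@1, C@3, D@3, E@3) gives peak 7: d1:6  d2:6  d3:7  d4:7  d5:0  d6:0.
Shift A→3, E→5.
Schedule A@3, B@1, C@3, D@3, E@5: d1:3  d2:3  d3:5  d4:5  d5:5  d6:5 — peak 5.
Total keeper-days = 26 over 6 days ⇒ peak ≥ ⌈26/6⌉ = 5, so 5 is optimal.

5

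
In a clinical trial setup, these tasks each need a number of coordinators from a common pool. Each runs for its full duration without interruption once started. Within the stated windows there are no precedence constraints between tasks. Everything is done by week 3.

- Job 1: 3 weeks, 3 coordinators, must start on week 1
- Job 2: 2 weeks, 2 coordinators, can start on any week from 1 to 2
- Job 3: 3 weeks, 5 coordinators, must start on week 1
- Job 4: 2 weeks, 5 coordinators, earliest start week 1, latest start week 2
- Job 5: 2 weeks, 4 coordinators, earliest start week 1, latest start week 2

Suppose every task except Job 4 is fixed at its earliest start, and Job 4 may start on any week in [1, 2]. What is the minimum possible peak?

Job 4@1: w1:19  w2:19  w3:8 → peak 19
Job 4@2: w1:14  w2:19  w3:13 → peak 19
Best is Job 4@1, peak 19.

19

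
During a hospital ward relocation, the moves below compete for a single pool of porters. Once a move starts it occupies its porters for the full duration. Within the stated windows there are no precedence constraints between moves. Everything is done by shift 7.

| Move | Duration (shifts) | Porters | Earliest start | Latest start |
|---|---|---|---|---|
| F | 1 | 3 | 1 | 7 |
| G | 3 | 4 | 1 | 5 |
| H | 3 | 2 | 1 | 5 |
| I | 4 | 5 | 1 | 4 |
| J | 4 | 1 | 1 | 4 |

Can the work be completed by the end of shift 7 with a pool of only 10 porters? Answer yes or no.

yes

Schedule F@1, G@1, H@2, I@4, J@1: s1:8  s2:7  s3:7  s4:8  s5:5  s6:5  s7:5 — peak 8 ≤ 10.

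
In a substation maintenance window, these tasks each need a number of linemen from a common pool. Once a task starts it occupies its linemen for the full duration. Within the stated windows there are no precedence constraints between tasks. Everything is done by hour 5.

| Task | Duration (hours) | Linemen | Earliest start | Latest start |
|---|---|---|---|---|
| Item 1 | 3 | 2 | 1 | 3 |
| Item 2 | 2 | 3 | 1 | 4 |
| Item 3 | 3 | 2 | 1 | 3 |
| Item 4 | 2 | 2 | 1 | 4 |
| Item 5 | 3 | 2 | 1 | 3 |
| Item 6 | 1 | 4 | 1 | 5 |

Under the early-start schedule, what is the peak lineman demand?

15

Early-start schedule: Item 1@1, Item 2@1, Item 3@1, Item 4@1, Item 5@1, Item 6@1.
Load per hour: hour 1: 15, hour 2: 11, hour 3: 6, hour 4: 0, hour 5: 0.
Peak is 15.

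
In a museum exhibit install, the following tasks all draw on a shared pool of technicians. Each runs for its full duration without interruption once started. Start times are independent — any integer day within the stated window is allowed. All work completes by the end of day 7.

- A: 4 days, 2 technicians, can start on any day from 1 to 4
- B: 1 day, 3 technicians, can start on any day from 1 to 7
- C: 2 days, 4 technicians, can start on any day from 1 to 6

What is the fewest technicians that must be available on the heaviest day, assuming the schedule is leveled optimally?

Early-start (A@1, B@1, C@1) gives peak 9: d1:9  d2:6  d3:2  d4:2  d5:0  d6:0  d7:0.
Shift B→5, C→6.
Schedule A@1, B@5, C@6: d1:2  d2:2  d3:2  d4:2  d5:3  d6:4  d7:4 — peak 4.

4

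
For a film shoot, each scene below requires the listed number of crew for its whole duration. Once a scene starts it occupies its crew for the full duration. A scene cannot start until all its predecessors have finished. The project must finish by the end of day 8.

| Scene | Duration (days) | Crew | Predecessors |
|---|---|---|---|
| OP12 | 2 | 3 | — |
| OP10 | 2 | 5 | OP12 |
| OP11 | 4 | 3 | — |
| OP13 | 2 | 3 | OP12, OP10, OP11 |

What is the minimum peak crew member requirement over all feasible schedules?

Early-start (OP12@1, OP10@3, OP11@1, OP13@5) gives peak 8: d1:6  d2:6  d3:8  d4:8  d5:3  d6:3  d7:0  d8:0.
Shift OP10→5, OP13→7.
Schedule OP12@1, OP10@5, OP11@1, OP13@7: d1:6  d2:6  d3:3  d4:3  d5:5  d6:5  d7:3  d8:3 — peak 6.

6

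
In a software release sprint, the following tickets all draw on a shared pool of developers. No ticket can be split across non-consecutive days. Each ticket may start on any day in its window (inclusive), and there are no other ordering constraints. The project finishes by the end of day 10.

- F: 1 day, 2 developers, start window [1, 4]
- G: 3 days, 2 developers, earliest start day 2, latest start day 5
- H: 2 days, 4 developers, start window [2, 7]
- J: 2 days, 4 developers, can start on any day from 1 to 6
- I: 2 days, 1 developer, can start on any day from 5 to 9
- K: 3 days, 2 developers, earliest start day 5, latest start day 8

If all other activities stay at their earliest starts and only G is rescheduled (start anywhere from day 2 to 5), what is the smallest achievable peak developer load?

G@2: d1:6  d2:10  d3:6  d4:2  d5:3  d6:3  d7:2  d8:0  d9:0  d10:0 → peak 10
G@3: d1:6  d2:8  d3:6  d4:2  d5:5  d6:3  d7:2  d8:0  d9:0  d10:0 → peak 8
G@4: d1:6  d2:8  d3:4  d4:2  d5:5  d6:5  d7:2  d8:0  d9:0  d10:0 → peak 8
G@5: d1:6  d2:8  d3:4  d4:0  d5:5  d6:5  d7:4  d8:0  d9:0  d10:0 → peak 8
Best is G@3, peak 8.

8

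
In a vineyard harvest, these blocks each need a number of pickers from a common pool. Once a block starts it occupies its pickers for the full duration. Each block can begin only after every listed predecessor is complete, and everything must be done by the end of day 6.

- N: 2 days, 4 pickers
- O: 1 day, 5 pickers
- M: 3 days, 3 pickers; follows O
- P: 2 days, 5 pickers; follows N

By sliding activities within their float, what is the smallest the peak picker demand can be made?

7

Early-start (N@1, O@1, M@2, P@3) gives peak 9: d1:9  d2:7  d3:8  d4:8  d5:0  d6:0.
Shift N→2, P→5.
Schedule N@2, O@1, M@2, P@5: d1:5  d2:7  d3:7  d4:3  d5:5  d6:5 — peak 7.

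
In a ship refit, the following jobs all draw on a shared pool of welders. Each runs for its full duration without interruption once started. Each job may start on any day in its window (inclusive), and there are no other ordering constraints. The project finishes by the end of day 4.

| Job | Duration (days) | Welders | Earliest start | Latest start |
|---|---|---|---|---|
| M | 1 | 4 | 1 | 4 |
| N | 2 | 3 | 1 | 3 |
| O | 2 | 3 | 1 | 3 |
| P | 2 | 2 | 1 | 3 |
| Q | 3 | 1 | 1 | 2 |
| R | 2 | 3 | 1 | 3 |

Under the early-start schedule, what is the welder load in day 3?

1

At early start, day 3 has: Q.
Demand: 1 = 1.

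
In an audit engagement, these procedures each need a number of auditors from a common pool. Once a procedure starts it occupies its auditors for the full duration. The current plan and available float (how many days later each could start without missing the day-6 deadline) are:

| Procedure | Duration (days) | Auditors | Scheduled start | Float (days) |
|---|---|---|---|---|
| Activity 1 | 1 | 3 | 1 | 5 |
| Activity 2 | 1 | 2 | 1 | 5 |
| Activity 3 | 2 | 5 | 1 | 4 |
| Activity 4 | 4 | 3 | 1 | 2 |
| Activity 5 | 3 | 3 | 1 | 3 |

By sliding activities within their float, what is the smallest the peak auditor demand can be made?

7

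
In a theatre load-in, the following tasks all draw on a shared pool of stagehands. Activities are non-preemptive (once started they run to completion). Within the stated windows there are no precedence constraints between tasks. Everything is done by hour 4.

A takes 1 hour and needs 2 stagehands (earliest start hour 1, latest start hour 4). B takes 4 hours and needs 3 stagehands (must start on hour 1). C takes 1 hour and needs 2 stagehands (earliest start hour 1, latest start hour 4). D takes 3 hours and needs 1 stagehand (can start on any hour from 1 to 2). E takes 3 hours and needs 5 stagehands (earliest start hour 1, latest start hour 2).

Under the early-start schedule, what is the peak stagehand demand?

13

Early-start schedule: A@1, B@1, C@1, D@1, E@1.
Load per hour: hour 1: 13, hour 2: 9, hour 3: 9, hour 4: 3.
Peak is 13.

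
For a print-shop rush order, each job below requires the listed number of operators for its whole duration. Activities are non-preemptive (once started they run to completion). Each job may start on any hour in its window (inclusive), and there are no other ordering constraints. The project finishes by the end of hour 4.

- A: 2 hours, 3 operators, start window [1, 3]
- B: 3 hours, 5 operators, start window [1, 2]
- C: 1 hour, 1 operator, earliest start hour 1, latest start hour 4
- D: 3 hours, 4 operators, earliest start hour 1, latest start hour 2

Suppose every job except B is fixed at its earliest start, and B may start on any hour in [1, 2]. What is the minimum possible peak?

B@1: h1:13  h2:12  h3:9  h4:0 → peak 13
B@2: h1:8  h2:12  h3:9  h4:5 → peak 12
Best is B@2, peak 12.

12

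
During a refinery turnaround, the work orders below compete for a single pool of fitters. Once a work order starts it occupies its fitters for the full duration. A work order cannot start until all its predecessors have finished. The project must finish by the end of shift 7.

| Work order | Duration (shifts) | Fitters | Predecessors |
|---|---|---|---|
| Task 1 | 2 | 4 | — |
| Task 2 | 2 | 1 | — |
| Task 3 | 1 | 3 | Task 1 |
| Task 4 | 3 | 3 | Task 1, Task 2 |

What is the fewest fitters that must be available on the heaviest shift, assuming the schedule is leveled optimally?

4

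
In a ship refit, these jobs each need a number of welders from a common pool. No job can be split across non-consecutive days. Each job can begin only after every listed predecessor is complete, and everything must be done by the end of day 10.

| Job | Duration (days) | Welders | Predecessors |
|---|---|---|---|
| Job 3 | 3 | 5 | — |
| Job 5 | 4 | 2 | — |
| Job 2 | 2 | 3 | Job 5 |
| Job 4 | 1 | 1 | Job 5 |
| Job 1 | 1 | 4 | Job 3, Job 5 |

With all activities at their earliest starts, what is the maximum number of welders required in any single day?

8

Early-start schedule: Job 3@1, Job 5@1, Job 2@5, Job 4@5, Job 1@5.
Load per day: day 1: 7, day 2: 7, day 3: 7, day 4: 2, day 5: 8, day 6: 3, day 7: 0, day 8: 0, day 9: 0, day 10: 0.
Peak is 8.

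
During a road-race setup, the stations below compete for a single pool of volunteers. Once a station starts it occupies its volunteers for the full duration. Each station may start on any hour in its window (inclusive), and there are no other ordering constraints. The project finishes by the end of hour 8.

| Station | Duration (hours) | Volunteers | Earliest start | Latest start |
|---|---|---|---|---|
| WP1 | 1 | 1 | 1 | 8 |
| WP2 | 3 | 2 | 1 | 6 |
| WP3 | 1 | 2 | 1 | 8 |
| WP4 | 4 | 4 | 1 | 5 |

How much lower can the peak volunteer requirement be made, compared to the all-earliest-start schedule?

5

Early-start peak: h1:9  h2:6  h3:6  h4:4  h5:0  h6:0  h7:0  h8:0 ⇒ 9.
Leveled (WP1@1, WP2@1, WP3@2, WP4@4): h1:3  h2:4  h3:2  h4:4  h5:4  h6:4  h7:4  h8:0 ⇒ 4.
Reduction 9 − 4 = 5.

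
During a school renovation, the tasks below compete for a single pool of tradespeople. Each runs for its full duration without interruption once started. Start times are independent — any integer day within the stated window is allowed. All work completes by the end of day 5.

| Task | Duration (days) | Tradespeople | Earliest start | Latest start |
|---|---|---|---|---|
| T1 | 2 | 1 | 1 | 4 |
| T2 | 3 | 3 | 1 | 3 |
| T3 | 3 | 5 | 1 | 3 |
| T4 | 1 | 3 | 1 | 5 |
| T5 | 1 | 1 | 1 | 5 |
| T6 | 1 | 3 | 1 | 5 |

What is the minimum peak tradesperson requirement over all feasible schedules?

Early-start (T1@1, T2@1, T3@1, T4@1, T5@1, T6@1) gives peak 16: d1:16  d2:9  d3:8  d4:0  d5:0.
Shift T3→3, T6→2.
Schedule T1@1, T2@1, T3@3, T4@1, T5@1, T6@2: d1:8  d2:7  d3:8  d4:5  d5:5 — peak 8.

8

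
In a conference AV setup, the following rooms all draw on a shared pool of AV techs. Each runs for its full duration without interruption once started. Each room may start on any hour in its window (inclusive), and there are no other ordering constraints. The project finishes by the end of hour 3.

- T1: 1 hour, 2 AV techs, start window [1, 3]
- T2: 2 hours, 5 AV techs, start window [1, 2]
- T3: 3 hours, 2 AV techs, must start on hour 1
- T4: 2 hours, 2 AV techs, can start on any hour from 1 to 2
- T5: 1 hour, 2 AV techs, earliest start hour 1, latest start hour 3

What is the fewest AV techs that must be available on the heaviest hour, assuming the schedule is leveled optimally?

Early-start (T1@1, T2@1, T3@1, T4@1, T5@1) gives peak 13: h1:13  h2:9  h3:2.
Shift T4→2, T5→3.
Schedule T1@1, T2@1, T3@1, T4@2, T5@3: h1:9  h2:9  h3:6 — peak 9.

9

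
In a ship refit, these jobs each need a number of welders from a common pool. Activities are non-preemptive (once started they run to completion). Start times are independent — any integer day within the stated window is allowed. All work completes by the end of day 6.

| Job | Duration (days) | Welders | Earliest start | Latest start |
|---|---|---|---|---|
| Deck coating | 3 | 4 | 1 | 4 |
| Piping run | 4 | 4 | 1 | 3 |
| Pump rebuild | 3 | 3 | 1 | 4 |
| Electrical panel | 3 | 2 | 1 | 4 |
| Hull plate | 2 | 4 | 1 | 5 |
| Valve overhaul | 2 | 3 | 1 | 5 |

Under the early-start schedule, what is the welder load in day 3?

At early start, day 3 has: Deck coating, Piping run, Pump rebuild, Electrical panel.
Demand: 4 + 4 + 3 + 2 = 13.

13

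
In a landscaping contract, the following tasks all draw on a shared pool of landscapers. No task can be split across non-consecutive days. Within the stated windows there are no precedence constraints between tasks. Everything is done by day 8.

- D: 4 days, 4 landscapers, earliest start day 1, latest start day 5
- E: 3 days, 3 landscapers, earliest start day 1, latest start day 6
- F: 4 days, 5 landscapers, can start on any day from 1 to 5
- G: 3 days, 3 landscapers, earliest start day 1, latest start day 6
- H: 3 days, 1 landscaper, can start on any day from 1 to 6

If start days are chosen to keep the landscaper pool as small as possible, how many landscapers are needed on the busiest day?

8

Early-start (D@1, E@1, F@1, G@1, H@1) gives peak 16: d1:16  d2:16  d3:16  d4:9  d5:0  d6:0  d7:0  d8:0.
Shift F→5, G→4.
Schedule D@1, E@1, F@5, G@4, H@1: d1:8  d2:8  d3:8  d4:7  d5:8  d6:8  d7:5  d8:5 — peak 8.
Total landscaper-days = 57 over 8 days ⇒ peak ≥ ⌈57/8⌉ = 8, so 8 is optimal.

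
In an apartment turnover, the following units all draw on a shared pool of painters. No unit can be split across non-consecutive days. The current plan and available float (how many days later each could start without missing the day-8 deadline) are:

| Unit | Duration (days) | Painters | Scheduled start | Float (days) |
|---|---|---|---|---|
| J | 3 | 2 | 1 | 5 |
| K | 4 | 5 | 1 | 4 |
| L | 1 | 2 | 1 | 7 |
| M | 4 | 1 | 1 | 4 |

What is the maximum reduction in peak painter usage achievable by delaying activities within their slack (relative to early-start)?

5

Early-start peak: d1:10  d2:8  d3:8  d4:6  d5:0  d6:0  d7:0  d8:0 ⇒ 10.
Leveled (J@1, K@5, L@1, M@1): d1:5  d2:3  d3:3  d4:1  d5:5  d6:5  d7:5  d8:5 ⇒ 5.
Reduction 10 − 5 = 5.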